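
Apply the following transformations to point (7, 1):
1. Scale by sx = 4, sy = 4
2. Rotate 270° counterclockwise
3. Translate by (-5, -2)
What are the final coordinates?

Step 1: Scale → (28, 4)
Step 2: Rotate 270° → (4, -28)
Step 3: Translate → (-1, -30)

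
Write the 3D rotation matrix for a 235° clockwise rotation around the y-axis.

Rotation matrix for clockwise 235° around y-axis:
A clockwise rotation by 235° is a counterclockwise rotation by -235°.
cos(-235°) = -0.5736, sin(-235°) = 0.8192
Result: [[-0.5736, 0, 0.8192], [0, 1, 0], [-0.8192, 0, -0.5736]]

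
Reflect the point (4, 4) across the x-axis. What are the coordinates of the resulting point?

Reflection across x-axis: (4, 4) → (4, -4)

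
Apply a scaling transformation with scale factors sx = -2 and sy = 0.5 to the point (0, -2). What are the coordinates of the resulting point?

Scaling matrix:
[[-2, 0], [0, 0.50]]
Result: (0 × -2, -2 × 0.5) = (0, -1)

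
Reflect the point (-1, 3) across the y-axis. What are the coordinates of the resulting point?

Reflection across y-axis: (-1, 3) → (1, 3)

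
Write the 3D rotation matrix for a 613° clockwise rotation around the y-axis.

Rotation matrix for clockwise 613° around y-axis:
A clockwise rotation by 613° is a counterclockwise rotation by -613°.
cos(-613°) = -0.2924, sin(-613°) = 0.9563
Result: [[-0.2924, 0, 0.9563], [0, 1, 0], [-0.9563, 0, -0.2924]]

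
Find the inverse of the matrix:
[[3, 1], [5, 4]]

For [[a,b],[c,d]], inverse = (1/det)·[[d,-b],[-c,a]]
det = (3)(4) - (1)(5) = 12 - 5 = 7
Inverse = (1/7)·[[4, -1], [-5, 3]]
= [[4/7, -1/7], [-5/7, 3/7]]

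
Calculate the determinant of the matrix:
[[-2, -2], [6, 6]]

For a 2×2 matrix [[a, b], [c, d]], det = ad - bc
det = (-2)(6) - (-2)(6) = -12 - -12 = 0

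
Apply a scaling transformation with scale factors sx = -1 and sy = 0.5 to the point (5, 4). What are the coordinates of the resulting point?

Scaling matrix:
[[-1, 0], [0, 0.50]]
Result: (5 × -1, 4 × 0.5) = (-5, 2)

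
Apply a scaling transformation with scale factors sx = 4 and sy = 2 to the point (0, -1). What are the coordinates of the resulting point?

Scaling matrix:
[[4, 0], [0, 2]]
Result: (0 × 4, -1 × 2) = (0, -2)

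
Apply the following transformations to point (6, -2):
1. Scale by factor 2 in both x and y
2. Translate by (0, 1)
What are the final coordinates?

Step 1: Scale (6, -2) by 2 → (12, -4)
Step 2: Translate by (0, 1) → (12, -3)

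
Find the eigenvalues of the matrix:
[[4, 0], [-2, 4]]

Characteristic equation: det(A - λI) = 0
λ² - (trace)λ + (det) = 0
trace = 4 + 4 = 8, det = (4)(4) - (0)(-2) = 16
λ² - (8)λ + (16) = 0
λ = (8 ± √((8)² - 4·(16))) / 2 = (8 ± √0) / 2
Solving: λ = 4, 4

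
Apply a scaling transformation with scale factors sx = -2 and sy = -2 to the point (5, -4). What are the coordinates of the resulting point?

Scaling matrix:
[[-2, 0], [0, -2]]
Result: (5 × -2, -4 × -2) = (-10, 8)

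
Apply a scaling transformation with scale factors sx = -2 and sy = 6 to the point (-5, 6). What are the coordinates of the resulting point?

Scaling matrix:
[[-2, 0], [0, 6]]
Result: (-5 × -2, 6 × 6) = (10, 36)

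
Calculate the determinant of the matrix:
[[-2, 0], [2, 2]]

For a 2×2 matrix [[a, b], [c, d]], det = ad - bc
det = (-2)(2) - (0)(2) = -4 - 0 = -4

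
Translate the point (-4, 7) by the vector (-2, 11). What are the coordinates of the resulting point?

Translation by (-2, 11) (homogeneous matrix [[1, 0, -2], [0, 1, 11], [0, 0, 1]]):
x' = -4 + -2 = -6
y' = 7 + 11 = 18
Result: (-6, 18)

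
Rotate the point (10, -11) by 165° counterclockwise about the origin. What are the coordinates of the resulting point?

Rotation matrix for 165°: [[cos 165°, -sin 165°], [sin 165°, cos 165°]] ≈ [[-0.965926, -0.258819], [0.258819, -0.965926]]
[[-0.965926, -0.258819], [0.258819, -0.965926]] × [10, -11]ᵀ ≈ [-6.8122, 13.2134]ᵀ
Result: (-6.8122, 13.2134)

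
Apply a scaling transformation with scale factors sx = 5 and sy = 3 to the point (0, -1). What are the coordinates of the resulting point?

Scaling matrix:
[[5, 0], [0, 3]]
Result: (0 × 5, -1 × 3) = (0, -3)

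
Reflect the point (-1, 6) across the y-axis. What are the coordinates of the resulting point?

Reflection across y-axis: (-1, 6) → (1, 6)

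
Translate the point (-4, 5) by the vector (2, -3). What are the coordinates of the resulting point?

Translation by (2, -3) (homogeneous matrix [[1, 0, 2], [0, 1, -3], [0, 0, 1]]):
x' = -4 + 2 = -2
y' = 5 + -3 = 2
Result: (-2, 2)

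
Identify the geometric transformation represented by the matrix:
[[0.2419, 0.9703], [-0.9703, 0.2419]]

This matrix represents: rotation by 284° counterclockwise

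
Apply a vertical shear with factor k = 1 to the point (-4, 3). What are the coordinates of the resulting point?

Shear matrix for vertical shear with factor k = 1:
[[1, 0], [1, 1]]
Result: (-4, 3) → (-4, -1)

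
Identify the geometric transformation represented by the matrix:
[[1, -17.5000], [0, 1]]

This matrix represents: horizontal shear with factor -17.5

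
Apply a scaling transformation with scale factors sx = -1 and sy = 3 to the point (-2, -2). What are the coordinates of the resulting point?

Scaling matrix:
[[-1, 0], [0, 3]]
Result: (-2 × -1, -2 × 3) = (2, -6)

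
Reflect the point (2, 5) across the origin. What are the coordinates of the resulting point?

Reflection across origin: (2, 5) → (-2, -5)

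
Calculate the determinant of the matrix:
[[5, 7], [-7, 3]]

For a 2×2 matrix [[a, b], [c, d]], det = ad - bc
det = (5)(3) - (7)(-7) = 15 - -49 = 64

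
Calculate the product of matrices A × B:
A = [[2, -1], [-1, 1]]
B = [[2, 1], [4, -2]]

Matrix multiplication:
C[0][0] = 2×2 + -1×4 = 0
C[0][1] = 2×1 + -1×-2 = 4
C[1][0] = -1×2 + 1×4 = 2
C[1][1] = -1×1 + 1×-2 = -3
Result: [[0, 4], [2, -3]]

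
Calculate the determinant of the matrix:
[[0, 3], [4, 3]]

For a 2×2 matrix [[a, b], [c, d]], det = ad - bc
det = (0)(3) - (3)(4) = 0 - 12 = -12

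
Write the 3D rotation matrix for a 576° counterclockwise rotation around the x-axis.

Rotation matrix for counterclockwise 576° around x-axis:
cos(576°) = -0.8090, sin(576°) = -0.5878
Result: [[1, 0, 0], [0, -0.8090, 0.5878], [0, -0.5878, -0.8090]]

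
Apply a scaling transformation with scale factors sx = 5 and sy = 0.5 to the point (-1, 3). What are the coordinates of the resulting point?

Scaling matrix:
[[5, 0], [0, 0.50]]
Result: (-1 × 5, 3 × 0.5) = (-5, 1.5)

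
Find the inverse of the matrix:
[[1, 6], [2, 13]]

For [[a,b],[c,d]], inverse = (1/det)·[[d,-b],[-c,a]]
det = (1)(13) - (6)(2) = 13 - 12 = 1
Inverse = [[13, -6], [-2, 1]]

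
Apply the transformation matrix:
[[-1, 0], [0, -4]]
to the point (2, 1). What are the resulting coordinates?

Matrix multiplication:
[[-1, 0], [0, -4]] × [2, 1]ᵀ
= [(-1)(2) + (0)(1), (0)(2) + (-4)(1)]ᵀ
= [-2, -4]ᵀ
Result: (-2, -4)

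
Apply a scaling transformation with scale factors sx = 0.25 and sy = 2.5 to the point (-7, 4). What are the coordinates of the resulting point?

Scaling matrix:
[[0.25, 0], [0, 2.50]]
Result: (-7 × 0.25, 4 × 2.5) = (-1.75, 10)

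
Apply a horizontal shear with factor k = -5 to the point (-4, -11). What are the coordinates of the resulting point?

Shear matrix for horizontal shear with factor k = -5:
[[1, -5], [0, 1]]
Result: (-4, -11) → (51, -11)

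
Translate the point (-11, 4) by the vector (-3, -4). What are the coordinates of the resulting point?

Translation by (-3, -4) (homogeneous matrix [[1, 0, -3], [0, 1, -4], [0, 0, 1]]):
x' = -11 + -3 = -14
y' = 4 + -4 = 0
Result: (-14, 0)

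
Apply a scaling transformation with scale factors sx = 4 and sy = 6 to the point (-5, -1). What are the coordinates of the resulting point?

Scaling matrix:
[[4, 0], [0, 6]]
Result: (-5 × 4, -1 × 6) = (-20, -6)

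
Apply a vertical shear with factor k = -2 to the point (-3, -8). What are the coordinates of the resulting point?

Shear matrix for vertical shear with factor k = -2:
[[1, 0], [-2, 1]]
Result: (-3, -8) → (-3, -2)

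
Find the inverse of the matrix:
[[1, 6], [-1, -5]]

For [[a,b],[c,d]], inverse = (1/det)·[[d,-b],[-c,a]]
det = (1)(-5) - (6)(-1) = -5 - -6 = 1
Inverse = [[-5, -6], [1, 1]]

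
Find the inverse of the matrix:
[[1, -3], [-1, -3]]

For [[a,b],[c,d]], inverse = (1/det)·[[d,-b],[-c,a]]
det = (1)(-3) - (-3)(-1) = -3 - 3 = -6
Inverse = (1/-6)·[[-3, 3], [1, 1]]
= [[1/2, -1/2], [-1/6, -1/6]]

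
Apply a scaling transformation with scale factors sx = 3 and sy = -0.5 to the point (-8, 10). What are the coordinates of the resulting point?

Scaling matrix:
[[3, 0], [0, -0.50]]
Result: (-8 × 3, 10 × -0.5) = (-24, -5)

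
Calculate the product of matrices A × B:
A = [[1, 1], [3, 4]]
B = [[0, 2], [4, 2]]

Matrix multiplication:
C[0][0] = 1×0 + 1×4 = 4
C[0][1] = 1×2 + 1×2 = 4
C[1][0] = 3×0 + 4×4 = 16
C[1][1] = 3×2 + 4×2 = 14
Result: [[4, 4], [16, 14]]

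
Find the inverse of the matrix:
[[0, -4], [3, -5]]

For [[a,b],[c,d]], inverse = (1/det)·[[d,-b],[-c,a]]
det = (0)(-5) - (-4)(3) = 0 - -12 = 12
Inverse = (1/12)·[[-5, 4], [-3, 0]]
= [[-5/12, 1/3], [-1/4, 0]]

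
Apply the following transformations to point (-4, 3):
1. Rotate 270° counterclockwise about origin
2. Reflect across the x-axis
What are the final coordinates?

Step 1: Rotate 270° → (3, 4)
Step 2: Reflect across x-axis → (3, -4)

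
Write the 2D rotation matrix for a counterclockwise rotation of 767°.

Rotation matrix formula: [[cos θ, -sin θ], [sin θ, cos θ]]
For θ = 767°:
cos(767°) = 0.6820
sin(767°) = 0.7314
Result: [[0.6820, -0.7314], [0.7314, 0.6820]]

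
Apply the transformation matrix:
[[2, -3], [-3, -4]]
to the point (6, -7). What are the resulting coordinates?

Matrix multiplication:
[[2, -3], [-3, -4]] × [6, -7]ᵀ
= [(2)(6) + (-3)(-7), (-3)(6) + (-4)(-7)]ᵀ
= [33, 10]ᵀ
Result: (33, 10)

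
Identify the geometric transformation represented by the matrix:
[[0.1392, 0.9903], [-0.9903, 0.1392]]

This matrix represents: rotation by 278° counterclockwise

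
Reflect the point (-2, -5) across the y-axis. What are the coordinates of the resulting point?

Reflection across y-axis: (-2, -5) → (2, -5)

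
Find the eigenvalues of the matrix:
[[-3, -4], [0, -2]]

Characteristic equation: det(A - λI) = 0
λ² - (trace)λ + (det) = 0
trace = -3 + -2 = -5, det = (-3)(-2) - (-4)(0) = 6
λ² - (-5)λ + (6) = 0
λ = (-5 ± √((-5)² - 4·(6))) / 2 = (-5 ± √1) / 2
Solving: λ = -3, -2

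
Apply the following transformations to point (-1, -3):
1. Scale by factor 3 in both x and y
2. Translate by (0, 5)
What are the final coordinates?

Step 1: Scale (-1, -3) by 3 → (-3, -9)
Step 2: Translate by (0, 5) → (-3, -4)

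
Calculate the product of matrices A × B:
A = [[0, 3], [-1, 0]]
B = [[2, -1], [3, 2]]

Matrix multiplication:
C[0][0] = 0×2 + 3×3 = 9
C[0][1] = 0×-1 + 3×2 = 6
C[1][0] = -1×2 + 0×3 = -2
C[1][1] = -1×-1 + 0×2 = 1
Result: [[9, 6], [-2, 1]]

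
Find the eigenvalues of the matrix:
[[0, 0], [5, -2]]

Characteristic equation: det(A - λI) = 0
λ² - (trace)λ + (det) = 0
trace = 0 + -2 = -2, det = (0)(-2) - (0)(5) = 0
λ² - (-2)λ + (0) = 0
λ = (-2 ± √((-2)² - 4·(0))) / 2 = (-2 ± √4) / 2
Solving: λ = -2, 0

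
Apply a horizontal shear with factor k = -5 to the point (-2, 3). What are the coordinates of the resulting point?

Shear matrix for horizontal shear with factor k = -5:
[[1, -5], [0, 1]]
Result: (-2, 3) → (-17, 3)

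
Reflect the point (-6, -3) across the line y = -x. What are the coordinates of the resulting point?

Reflection across line y = -x: (-6, -3) → (3, 6)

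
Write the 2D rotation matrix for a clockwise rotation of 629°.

Rotation matrix formula: [[cos θ, -sin θ], [sin θ, cos θ]]
A clockwise rotation by 629° is equivalent to a counterclockwise rotation by -629°.
For θ = -629°:
cos(-629°) = -0.0175
sin(-629°) = 0.9998
Result: [[-0.0175, -0.9998], [0.9998, -0.0175]]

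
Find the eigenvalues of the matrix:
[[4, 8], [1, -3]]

Characteristic equation: det(A - λI) = 0
λ² - (trace)λ + (det) = 0
trace = 4 + -3 = 1, det = (4)(-3) - (8)(1) = -20
λ² - (1)λ + (-20) = 0
λ = (1 ± √((1)² - 4·(-20))) / 2 = (1 ± √81) / 2
Solving: λ = -4, 5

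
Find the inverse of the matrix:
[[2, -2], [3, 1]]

For [[a,b],[c,d]], inverse = (1/det)·[[d,-b],[-c,a]]
det = (2)(1) - (-2)(3) = 2 - -6 = 8
Inverse = (1/8)·[[1, 2], [-3, 2]]
= [[1/8, 1/4], [-3/8, 1/4]]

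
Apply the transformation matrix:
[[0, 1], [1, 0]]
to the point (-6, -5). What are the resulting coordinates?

Matrix multiplication:
[[0, 1], [1, 0]] × [-6, -5]ᵀ
= [(0)(-6) + (1)(-5), (1)(-6) + (0)(-5)]ᵀ
= [-5, -6]ᵀ
Result: (-5, -6)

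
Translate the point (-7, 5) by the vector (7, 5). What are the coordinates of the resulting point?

Translation by (7, 5) (homogeneous matrix [[1, 0, 7], [0, 1, 5], [0, 0, 1]]):
x' = -7 + 7 = 0
y' = 5 + 5 = 10
Result: (0, 10)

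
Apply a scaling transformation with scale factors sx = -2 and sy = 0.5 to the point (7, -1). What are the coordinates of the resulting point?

Scaling matrix:
[[-2, 0], [0, 0.50]]
Result: (7 × -2, -1 × 0.5) = (-14, -0.5)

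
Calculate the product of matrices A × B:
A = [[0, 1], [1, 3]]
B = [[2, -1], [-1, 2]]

Matrix multiplication:
C[0][0] = 0×2 + 1×-1 = -1
C[0][1] = 0×-1 + 1×2 = 2
C[1][0] = 1×2 + 3×-1 = -1
C[1][1] = 1×-1 + 3×2 = 5
Result: [[-1, 2], [-1, 5]]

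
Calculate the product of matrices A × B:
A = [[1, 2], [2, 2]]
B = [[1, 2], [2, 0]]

Matrix multiplication:
C[0][0] = 1×1 + 2×2 = 5
C[0][1] = 1×2 + 2×0 = 2
C[1][0] = 2×1 + 2×2 = 6
C[1][1] = 2×2 + 2×0 = 4
Result: [[5, 2], [6, 4]]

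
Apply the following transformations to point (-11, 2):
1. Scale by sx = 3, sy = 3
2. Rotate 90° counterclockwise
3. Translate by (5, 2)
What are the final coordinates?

Step 1: Scale → (-33, 6)
Step 2: Rotate 90° → (-6, -33)
Step 3: Translate → (-1, -31)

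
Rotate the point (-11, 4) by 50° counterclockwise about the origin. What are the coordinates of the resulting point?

Rotation matrix for 50°: [[cos 50°, -sin 50°], [sin 50°, cos 50°]] ≈ [[0.642788, -0.766044], [0.766044, 0.642788]]
[[0.642788, -0.766044], [0.766044, 0.642788]] × [-11, 4]ᵀ ≈ [-10.1348, -5.8553]ᵀ
Result: (-10.1348, -5.8553)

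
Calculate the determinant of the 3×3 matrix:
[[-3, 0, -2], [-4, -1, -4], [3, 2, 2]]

Expansion along first row:
det = -3·det([[-1,-4],[2,2]]) - 0·det([[-4,-4],[3,2]]) + -2·det([[-4,-1],[3,2]])
    = -3·(-1·2 - -4·2) - 0·(-4·2 - -4·3) + -2·(-4·2 - -1·3)
    = -3·6 - 0·4 + -2·-5
    = -18 + 0 + 10 = -8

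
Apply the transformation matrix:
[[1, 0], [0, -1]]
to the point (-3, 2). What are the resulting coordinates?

Matrix multiplication:
[[1, 0], [0, -1]] × [-3, 2]ᵀ
= [(1)(-3) + (0)(2), (0)(-3) + (-1)(2)]ᵀ
= [-3, -2]ᵀ
Result: (-3, -2)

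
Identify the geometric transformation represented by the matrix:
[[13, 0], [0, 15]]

This matrix represents: non-uniform scaling by sx = 13, sy = 15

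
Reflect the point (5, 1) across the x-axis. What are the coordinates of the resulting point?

Reflection across x-axis: (5, 1) → (5, -1)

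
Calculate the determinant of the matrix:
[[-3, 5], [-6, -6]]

For a 2×2 matrix [[a, b], [c, d]], det = ad - bc
det = (-3)(-6) - (5)(-6) = 18 - -30 = 48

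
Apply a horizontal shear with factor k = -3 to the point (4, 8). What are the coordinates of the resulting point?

Shear matrix for horizontal shear with factor k = -3:
[[1, -3], [0, 1]]
Result: (4, 8) → (-20, 8)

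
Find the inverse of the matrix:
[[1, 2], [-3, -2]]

For [[a,b],[c,d]], inverse = (1/det)·[[d,-b],[-c,a]]
det = (1)(-2) - (2)(-3) = -2 - -6 = 4
Inverse = (1/4)·[[-2, -2], [3, 1]]
= [[-1/2, -1/2], [3/4, 1/4]]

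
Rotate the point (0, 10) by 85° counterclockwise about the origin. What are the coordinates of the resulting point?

Rotation matrix for 85°: [[cos 85°, -sin 85°], [sin 85°, cos 85°]] ≈ [[0.087156, -0.996195], [0.996195, 0.087156]]
[[0.087156, -0.996195], [0.996195, 0.087156]] × [0, 10]ᵀ ≈ [-9.9619, 0.8716]ᵀ
Result: (-9.9619, 0.8716)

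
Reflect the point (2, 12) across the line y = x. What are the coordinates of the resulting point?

Reflection across line y = x: (2, 12) → (12, 2)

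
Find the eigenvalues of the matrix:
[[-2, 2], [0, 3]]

Characteristic equation: det(A - λI) = 0
λ² - (trace)λ + (det) = 0
trace = -2 + 3 = 1, det = (-2)(3) - (2)(0) = -6
λ² - (1)λ + (-6) = 0
λ = (1 ± √((1)² - 4·(-6))) / 2 = (1 ± √25) / 2
Solving: λ = -2, 3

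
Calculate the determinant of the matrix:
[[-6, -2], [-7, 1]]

For a 2×2 matrix [[a, b], [c, d]], det = ad - bc
det = (-6)(1) - (-2)(-7) = -6 - 14 = -20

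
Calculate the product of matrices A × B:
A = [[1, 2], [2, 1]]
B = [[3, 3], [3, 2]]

Matrix multiplication:
C[0][0] = 1×3 + 2×3 = 9
C[0][1] = 1×3 + 2×2 = 7
C[1][0] = 2×3 + 1×3 = 9
C[1][1] = 2×3 + 1×2 = 8
Result: [[9, 7], [9, 8]]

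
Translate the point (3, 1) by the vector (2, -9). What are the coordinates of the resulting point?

Translation by (2, -9) (homogeneous matrix [[1, 0, 2], [0, 1, -9], [0, 0, 1]]):
x' = 3 + 2 = 5
y' = 1 + -9 = -8
Result: (5, -8)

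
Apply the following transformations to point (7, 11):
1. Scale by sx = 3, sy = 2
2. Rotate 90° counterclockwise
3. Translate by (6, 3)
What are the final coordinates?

Step 1: Scale → (21, 22)
Step 2: Rotate 90° → (-22, 21)
Step 3: Translate → (-16, 24)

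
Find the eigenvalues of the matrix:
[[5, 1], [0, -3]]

Characteristic equation: det(A - λI) = 0
λ² - (trace)λ + (det) = 0
trace = 5 + -3 = 2, det = (5)(-3) - (1)(0) = -15
λ² - (2)λ + (-15) = 0
λ = (2 ± √((2)² - 4·(-15))) / 2 = (2 ± √64) / 2
Solving: λ = -3, 5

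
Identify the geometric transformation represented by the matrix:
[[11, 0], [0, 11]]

This matrix represents: uniform scaling by factor 11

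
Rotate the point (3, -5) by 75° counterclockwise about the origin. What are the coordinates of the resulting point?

Rotation matrix for 75°: [[cos 75°, -sin 75°], [sin 75°, cos 75°]] ≈ [[0.258819, -0.965926], [0.965926, 0.258819]]
[[0.258819, -0.965926], [0.965926, 0.258819]] × [3, -5]ᵀ ≈ [5.6061, 1.6037]ᵀ
Result: (5.6061, 1.6037)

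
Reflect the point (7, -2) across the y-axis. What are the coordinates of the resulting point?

Reflection across y-axis: (7, -2) → (-7, -2)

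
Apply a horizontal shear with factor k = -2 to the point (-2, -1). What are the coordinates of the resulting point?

Shear matrix for horizontal shear with factor k = -2:
[[1, -2], [0, 1]]
Result: (-2, -1) → (0, -1)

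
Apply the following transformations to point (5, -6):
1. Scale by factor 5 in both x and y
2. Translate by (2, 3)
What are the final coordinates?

Step 1: Scale (5, -6) by 5 → (25, -30)
Step 2: Translate by (2, 3) → (27, -27)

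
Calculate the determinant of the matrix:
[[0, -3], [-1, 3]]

For a 2×2 matrix [[a, b], [c, d]], det = ad - bc
det = (0)(3) - (-3)(-1) = 0 - 3 = -3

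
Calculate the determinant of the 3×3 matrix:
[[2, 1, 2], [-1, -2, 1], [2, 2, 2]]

Expansion along first row:
det = 2·det([[-2,1],[2,2]]) - 1·det([[-1,1],[2,2]]) + 2·det([[-1,-2],[2,2]])
    = 2·(-2·2 - 1·2) - 1·(-1·2 - 1·2) + 2·(-1·2 - -2·2)
    = 2·-6 - 1·-4 + 2·2
    = -12 + 4 + 4 = -4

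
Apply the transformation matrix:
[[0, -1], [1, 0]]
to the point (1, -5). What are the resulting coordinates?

Matrix multiplication:
[[0, -1], [1, 0]] × [1, -5]ᵀ
= [(0)(1) + (-1)(-5), (1)(1) + (0)(-5)]ᵀ
= [5, 1]ᵀ
Result: (5, 1)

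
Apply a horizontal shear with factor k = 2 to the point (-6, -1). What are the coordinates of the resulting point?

Shear matrix for horizontal shear with factor k = 2:
[[1, 2], [0, 1]]
Result: (-6, -1) → (-8, -1)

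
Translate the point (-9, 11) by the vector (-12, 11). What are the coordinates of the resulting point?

Translation by (-12, 11) (homogeneous matrix [[1, 0, -12], [0, 1, 11], [0, 0, 1]]):
x' = -9 + -12 = -21
y' = 11 + 11 = 22
Result: (-21, 22)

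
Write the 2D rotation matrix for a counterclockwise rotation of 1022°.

Rotation matrix formula: [[cos θ, -sin θ], [sin θ, cos θ]]
For θ = 1022°:
cos(1022°) = 0.5299
sin(1022°) = -0.8480
Result: [[0.5299, 0.8480], [-0.8480, 0.5299]]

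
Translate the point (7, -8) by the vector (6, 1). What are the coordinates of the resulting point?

Translation by (6, 1) (homogeneous matrix [[1, 0, 6], [0, 1, 1], [0, 0, 1]]):
x' = 7 + 6 = 13
y' = -8 + 1 = -7
Result: (13, -7)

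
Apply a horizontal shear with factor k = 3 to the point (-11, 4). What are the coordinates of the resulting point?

Shear matrix for horizontal shear with factor k = 3:
[[1, 3], [0, 1]]
Result: (-11, 4) → (1, 4)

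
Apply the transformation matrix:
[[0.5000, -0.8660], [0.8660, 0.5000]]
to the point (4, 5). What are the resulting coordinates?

Matrix multiplication:
[[0.5000, -0.8660], [0.8660, 0.5000]] × [4, 5]ᵀ
= [(0.5000)(4) + (-0.8660)(5), (0.8660)(4) + (0.5000)(5)]ᵀ
= [-2.3300, 5.9640]ᵀ
Result: (-2.3300, 5.9640)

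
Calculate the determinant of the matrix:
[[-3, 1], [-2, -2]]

For a 2×2 matrix [[a, b], [c, d]], det = ad - bc
det = (-3)(-2) - (1)(-2) = 6 - -2 = 8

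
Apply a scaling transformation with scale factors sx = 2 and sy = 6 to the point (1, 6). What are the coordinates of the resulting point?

Scaling matrix:
[[2, 0], [0, 6]]
Result: (1 × 2, 6 × 6) = (2, 36)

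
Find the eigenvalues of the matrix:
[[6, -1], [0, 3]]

Characteristic equation: det(A - λI) = 0
λ² - (trace)λ + (det) = 0
trace = 6 + 3 = 9, det = (6)(3) - (-1)(0) = 18
λ² - (9)λ + (18) = 0
λ = (9 ± √((9)² - 4·(18))) / 2 = (9 ± √9) / 2
Solving: λ = 3, 6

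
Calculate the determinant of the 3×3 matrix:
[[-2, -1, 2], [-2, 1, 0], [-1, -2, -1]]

Expansion along first row:
det = -2·det([[1,0],[-2,-1]]) - -1·det([[-2,0],[-1,-1]]) + 2·det([[-2,1],[-1,-2]])
    = -2·(1·-1 - 0·-2) - -1·(-2·-1 - 0·-1) + 2·(-2·-2 - 1·-1)
    = -2·-1 - -1·2 + 2·5
    = 2 + 2 + 10 = 14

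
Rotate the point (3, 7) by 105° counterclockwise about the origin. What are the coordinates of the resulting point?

Rotation matrix for 105°: [[cos 105°, -sin 105°], [sin 105°, cos 105°]] ≈ [[-0.258819, -0.965926], [0.965926, -0.258819]]
[[-0.258819, -0.965926], [0.965926, -0.258819]] × [3, 7]ᵀ ≈ [-7.5379, 1.0860]ᵀ
Result: (-7.5379, 1.0860)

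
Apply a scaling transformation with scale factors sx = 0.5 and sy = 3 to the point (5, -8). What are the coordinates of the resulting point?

Scaling matrix:
[[0.50, 0], [0, 3]]
Result: (5 × 0.5, -8 × 3) = (2.5, -24)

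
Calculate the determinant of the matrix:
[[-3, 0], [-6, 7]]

For a 2×2 matrix [[a, b], [c, d]], det = ad - bc
det = (-3)(7) - (0)(-6) = -21 - 0 = -21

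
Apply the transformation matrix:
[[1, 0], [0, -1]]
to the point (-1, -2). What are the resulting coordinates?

Matrix multiplication:
[[1, 0], [0, -1]] × [-1, -2]ᵀ
= [(1)(-1) + (0)(-2), (0)(-1) + (-1)(-2)]ᵀ
= [-1, 2]ᵀ
Result: (-1, 2)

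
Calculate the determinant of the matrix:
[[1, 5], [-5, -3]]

For a 2×2 matrix [[a, b], [c, d]], det = ad - bc
det = (1)(-3) - (5)(-5) = -3 - -25 = 22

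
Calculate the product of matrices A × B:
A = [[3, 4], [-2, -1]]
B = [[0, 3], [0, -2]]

Matrix multiplication:
C[0][0] = 3×0 + 4×0 = 0
C[0][1] = 3×3 + 4×-2 = 1
C[1][0] = -2×0 + -1×0 = 0
C[1][1] = -2×3 + -1×-2 = -4
Result: [[0, 1], [0, -4]]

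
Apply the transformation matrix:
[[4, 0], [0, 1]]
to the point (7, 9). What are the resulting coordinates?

Matrix multiplication:
[[4, 0], [0, 1]] × [7, 9]ᵀ
= [(4)(7) + (0)(9), (0)(7) + (1)(9)]ᵀ
= [28, 9]ᵀ
Result: (28, 9)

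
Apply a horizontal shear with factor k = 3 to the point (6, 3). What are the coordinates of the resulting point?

Shear matrix for horizontal shear with factor k = 3:
[[1, 3], [0, 1]]
Result: (6, 3) → (15, 3)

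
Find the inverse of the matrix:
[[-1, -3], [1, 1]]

For [[a,b],[c,d]], inverse = (1/det)·[[d,-b],[-c,a]]
det = (-1)(1) - (-3)(1) = -1 - -3 = 2
Inverse = (1/2)·[[1, 3], [-1, -1]]
= [[1/2, 3/2], [-1/2, -1/2]]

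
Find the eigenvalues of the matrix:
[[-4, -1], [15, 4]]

Characteristic equation: det(A - λI) = 0
λ² - (trace)λ + (det) = 0
trace = -4 + 4 = 0, det = (-4)(4) - (-1)(15) = -1
λ² - (0)λ + (-1) = 0
λ = (0 ± √((0)² - 4·(-1))) / 2 = (0 ± √4) / 2
Solving: λ = -1, 1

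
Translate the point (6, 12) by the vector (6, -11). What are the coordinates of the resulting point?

Translation by (6, -11) (homogeneous matrix [[1, 0, 6], [0, 1, -11], [0, 0, 1]]):
x' = 6 + 6 = 12
y' = 12 + -11 = 1
Result: (12, 1)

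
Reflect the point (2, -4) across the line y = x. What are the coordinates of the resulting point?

Reflection across line y = x: (2, -4) → (-4, 2)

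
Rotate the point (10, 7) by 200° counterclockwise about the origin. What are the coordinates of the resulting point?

Rotation matrix for 200°: [[cos 200°, -sin 200°], [sin 200°, cos 200°]] ≈ [[-0.939693, 0.342020], [-0.342020, -0.939693]]
[[-0.939693, 0.342020], [-0.342020, -0.939693]] × [10, 7]ᵀ ≈ [-7.0028, -9.9980]ᵀ
Result: (-7.0028, -9.9980)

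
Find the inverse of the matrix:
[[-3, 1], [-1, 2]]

For [[a,b],[c,d]], inverse = (1/det)·[[d,-b],[-c,a]]
det = (-3)(2) - (1)(-1) = -6 - -1 = -5
Inverse = (1/-5)·[[2, -1], [1, -3]]
= [[-2/5, 1/5], [-1/5, 3/5]]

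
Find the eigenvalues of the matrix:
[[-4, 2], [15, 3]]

Characteristic equation: det(A - λI) = 0
λ² - (trace)λ + (det) = 0
trace = -4 + 3 = -1, det = (-4)(3) - (2)(15) = -42
λ² - (-1)λ + (-42) = 0
λ = (-1 ± √((-1)² - 4·(-42))) / 2 = (-1 ± √169) / 2
Solving: λ = -7, 6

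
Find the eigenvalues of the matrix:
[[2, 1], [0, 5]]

Characteristic equation: det(A - λI) = 0
λ² - (trace)λ + (det) = 0
trace = 2 + 5 = 7, det = (2)(5) - (1)(0) = 10
λ² - (7)λ + (10) = 0
λ = (7 ± √((7)² - 4·(10))) / 2 = (7 ± √9) / 2
Solving: λ = 2, 5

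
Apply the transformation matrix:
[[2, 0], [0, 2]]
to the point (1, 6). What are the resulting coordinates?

Matrix multiplication:
[[2, 0], [0, 2]] × [1, 6]ᵀ
= [(2)(1) + (0)(6), (0)(1) + (2)(6)]ᵀ
= [2, 12]ᵀ
Result: (2, 12)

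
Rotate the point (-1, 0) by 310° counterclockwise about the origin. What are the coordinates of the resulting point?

Rotation matrix for 310°: [[cos 310°, -sin 310°], [sin 310°, cos 310°]] ≈ [[0.642788, 0.766044], [-0.766044, 0.642788]]
[[0.642788, 0.766044], [-0.766044, 0.642788]] × [-1, 0]ᵀ ≈ [-0.6428, 0.7660]ᵀ
Result: (-0.6428, 0.7660)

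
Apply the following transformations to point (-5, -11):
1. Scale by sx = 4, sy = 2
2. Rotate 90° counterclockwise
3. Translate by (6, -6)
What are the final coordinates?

Step 1: Scale → (-20, -22)
Step 2: Rotate 90° → (22, -20)
Step 3: Translate → (28, -26)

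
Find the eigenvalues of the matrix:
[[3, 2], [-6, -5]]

Characteristic equation: det(A - λI) = 0
λ² - (trace)λ + (det) = 0
trace = 3 + -5 = -2, det = (3)(-5) - (2)(-6) = -3
λ² - (-2)λ + (-3) = 0
λ = (-2 ± √((-2)² - 4·(-3))) / 2 = (-2 ± √16) / 2
Solving: λ = -3, 1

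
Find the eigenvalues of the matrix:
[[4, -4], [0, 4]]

Characteristic equation: det(A - λI) = 0
λ² - (trace)λ + (det) = 0
trace = 4 + 4 = 8, det = (4)(4) - (-4)(0) = 16
λ² - (8)λ + (16) = 0
λ = (8 ± √((8)² - 4·(16))) / 2 = (8 ± √0) / 2
Solving: λ = 4, 4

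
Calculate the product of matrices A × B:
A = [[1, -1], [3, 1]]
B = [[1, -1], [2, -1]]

Matrix multiplication:
C[0][0] = 1×1 + -1×2 = -1
C[0][1] = 1×-1 + -1×-1 = 0
C[1][0] = 3×1 + 1×2 = 5
C[1][1] = 3×-1 + 1×-1 = -4
Result: [[-1, 0], [5, -4]]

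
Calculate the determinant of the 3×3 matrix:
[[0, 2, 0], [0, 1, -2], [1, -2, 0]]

Expansion along first row:
det = 0·det([[1,-2],[-2,0]]) - 2·det([[0,-2],[1,0]]) + 0·det([[0,1],[1,-2]])
    = 0·(1·0 - -2·-2) - 2·(0·0 - -2·1) + 0·(0·-2 - 1·1)
    = 0·-4 - 2·2 + 0·-1
    = 0 + -4 + 0 = -4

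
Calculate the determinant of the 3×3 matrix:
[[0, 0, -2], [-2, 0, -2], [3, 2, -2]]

Expansion along first row:
det = 0·det([[0,-2],[2,-2]]) - 0·det([[-2,-2],[3,-2]]) + -2·det([[-2,0],[3,2]])
    = 0·(0·-2 - -2·2) - 0·(-2·-2 - -2·3) + -2·(-2·2 - 0·3)
    = 0·4 - 0·10 + -2·-4
    = 0 + 0 + 8 = 8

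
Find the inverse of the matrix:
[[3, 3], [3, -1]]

For [[a,b],[c,d]], inverse = (1/det)·[[d,-b],[-c,a]]
det = (3)(-1) - (3)(3) = -3 - 9 = -12
Inverse = (1/-12)·[[-1, -3], [-3, 3]]
= [[1/12, 1/4], [1/4, -1/4]]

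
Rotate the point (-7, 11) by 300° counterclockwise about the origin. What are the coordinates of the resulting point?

Rotation matrix for 300°: [[cos 300°, -sin 300°], [sin 300°, cos 300°]] ≈ [[0.500000, 0.866025], [-0.866025, 0.500000]]
[[0.500000, 0.866025], [-0.866025, 0.500000]] × [-7, 11]ᵀ ≈ [6.0263, 11.5622]ᵀ
Result: (6.0263, 11.5622)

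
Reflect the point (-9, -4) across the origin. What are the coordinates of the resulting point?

Reflection across origin: (-9, -4) → (9, 4)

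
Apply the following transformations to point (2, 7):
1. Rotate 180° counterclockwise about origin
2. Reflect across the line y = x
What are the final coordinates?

Step 1: Rotate 180° → (-2, -7)
Step 2: Reflect across line y = x → (-7, -2)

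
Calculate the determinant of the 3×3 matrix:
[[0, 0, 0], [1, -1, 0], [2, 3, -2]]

Expansion along first row:
det = 0·det([[-1,0],[3,-2]]) - 0·det([[1,0],[2,-2]]) + 0·det([[1,-1],[2,3]])
    = 0·(-1·-2 - 0·3) - 0·(1·-2 - 0·2) + 0·(1·3 - -1·2)
    = 0·2 - 0·-2 + 0·5
    = 0 + 0 + 0 = 0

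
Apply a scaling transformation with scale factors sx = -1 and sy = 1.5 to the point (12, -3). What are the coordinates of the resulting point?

Scaling matrix:
[[-1, 0], [0, 1.50]]
Result: (12 × -1, -3 × 1.5) = (-12, -4.5)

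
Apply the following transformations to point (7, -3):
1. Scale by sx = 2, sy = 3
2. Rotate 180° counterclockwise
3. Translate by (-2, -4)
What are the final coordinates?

Step 1: Scale → (14, -9)
Step 2: Rotate 180° → (-14, 9)
Step 3: Translate → (-16, 5)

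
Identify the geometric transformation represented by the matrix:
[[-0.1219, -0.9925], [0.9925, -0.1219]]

This matrix represents: rotation by 97° counterclockwise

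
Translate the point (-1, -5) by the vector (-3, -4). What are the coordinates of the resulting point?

Translation by (-3, -4) (homogeneous matrix [[1, 0, -3], [0, 1, -4], [0, 0, 1]]):
x' = -1 + -3 = -4
y' = -5 + -4 = -9
Result: (-4, -9)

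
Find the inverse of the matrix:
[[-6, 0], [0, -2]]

For [[a,b],[c,d]], inverse = (1/det)·[[d,-b],[-c,a]]
det = (-6)(-2) - (0)(0) = 12 - 0 = 12
Inverse = (1/12)·[[-2, 0], [0, -6]]
= [[-1/6, 0], [0, -1/2]]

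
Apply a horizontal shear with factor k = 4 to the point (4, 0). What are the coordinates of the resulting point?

Shear matrix for horizontal shear with factor k = 4:
[[1, 4], [0, 1]]
Result: (4, 0) → (4, 0)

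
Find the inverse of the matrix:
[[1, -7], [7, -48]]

For [[a,b],[c,d]], inverse = (1/det)·[[d,-b],[-c,a]]
det = (1)(-48) - (-7)(7) = -48 - -49 = 1
Inverse = [[-48, 7], [-7, 1]]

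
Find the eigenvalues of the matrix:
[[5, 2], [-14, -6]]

Characteristic equation: det(A - λI) = 0
λ² - (trace)λ + (det) = 0
trace = 5 + -6 = -1, det = (5)(-6) - (2)(-14) = -2
λ² - (-1)λ + (-2) = 0
λ = (-1 ± √((-1)² - 4·(-2))) / 2 = (-1 ± √9) / 2
Solving: λ = -2, 1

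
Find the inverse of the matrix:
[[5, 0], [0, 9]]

For [[a,b],[c,d]], inverse = (1/det)·[[d,-b],[-c,a]]
det = (5)(9) - (0)(0) = 45 - 0 = 45
Inverse = (1/45)·[[9, 0], [0, 5]]
= [[1/5, 0], [0, 1/9]]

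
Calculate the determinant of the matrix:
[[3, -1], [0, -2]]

For a 2×2 matrix [[a, b], [c, d]], det = ad - bc
det = (3)(-2) - (-1)(0) = -6 - 0 = -6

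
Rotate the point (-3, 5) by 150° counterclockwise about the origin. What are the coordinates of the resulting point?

Rotation matrix for 150°: [[cos 150°, -sin 150°], [sin 150°, cos 150°]] ≈ [[-0.866025, -0.500000], [0.500000, -0.866025]]
[[-0.866025, -0.500000], [0.500000, -0.866025]] × [-3, 5]ᵀ ≈ [0.0981, -5.8301]ᵀ
Result: (0.0981, -5.8301)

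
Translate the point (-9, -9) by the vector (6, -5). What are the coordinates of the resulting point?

Translation by (6, -5) (homogeneous matrix [[1, 0, 6], [0, 1, -5], [0, 0, 1]]):
x' = -9 + 6 = -3
y' = -9 + -5 = -14
Result: (-3, -14)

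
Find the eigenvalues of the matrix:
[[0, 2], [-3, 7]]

Characteristic equation: det(A - λI) = 0
λ² - (trace)λ + (det) = 0
trace = 0 + 7 = 7, det = (0)(7) - (2)(-3) = 6
λ² - (7)λ + (6) = 0
λ = (7 ± √((7)² - 4·(6))) / 2 = (7 ± √25) / 2
Solving: λ = 1, 6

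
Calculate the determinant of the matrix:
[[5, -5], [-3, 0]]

For a 2×2 matrix [[a, b], [c, d]], det = ad - bc
det = (5)(0) - (-5)(-3) = 0 - 15 = -15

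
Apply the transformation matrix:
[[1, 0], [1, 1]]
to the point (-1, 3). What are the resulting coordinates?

Matrix multiplication:
[[1, 0], [1, 1]] × [-1, 3]ᵀ
= [(1)(-1) + (0)(3), (1)(-1) + (1)(3)]ᵀ
= [-1, 2]ᵀ
Result: (-1, 2)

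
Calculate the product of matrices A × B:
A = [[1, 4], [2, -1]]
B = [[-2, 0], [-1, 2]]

Matrix multiplication:
C[0][0] = 1×-2 + 4×-1 = -6
C[0][1] = 1×0 + 4×2 = 8
C[1][0] = 2×-2 + -1×-1 = -3
C[1][1] = 2×0 + -1×2 = -2
Result: [[-6, 8], [-3, -2]]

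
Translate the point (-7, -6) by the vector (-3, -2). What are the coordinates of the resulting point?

Translation by (-3, -2) (homogeneous matrix [[1, 0, -3], [0, 1, -2], [0, 0, 1]]):
x' = -7 + -3 = -10
y' = -6 + -2 = -8
Result: (-10, -8)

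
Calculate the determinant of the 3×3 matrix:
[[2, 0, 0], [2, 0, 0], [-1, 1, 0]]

Expansion along first row:
det = 2·det([[0,0],[1,0]]) - 0·det([[2,0],[-1,0]]) + 0·det([[2,0],[-1,1]])
    = 2·(0·0 - 0·1) - 0·(2·0 - 0·-1) + 0·(2·1 - 0·-1)
    = 2·0 - 0·0 + 0·2
    = 0 + 0 + 0 = 0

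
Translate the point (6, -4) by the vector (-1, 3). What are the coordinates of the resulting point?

Translation by (-1, 3) (homogeneous matrix [[1, 0, -1], [0, 1, 3], [0, 0, 1]]):
x' = 6 + -1 = 5
y' = -4 + 3 = -1
Result: (5, -1)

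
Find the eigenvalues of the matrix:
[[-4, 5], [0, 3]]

Characteristic equation: det(A - λI) = 0
λ² - (trace)λ + (det) = 0
trace = -4 + 3 = -1, det = (-4)(3) - (5)(0) = -12
λ² - (-1)λ + (-12) = 0
λ = (-1 ± √((-1)² - 4·(-12))) / 2 = (-1 ± √49) / 2
Solving: λ = -4, 3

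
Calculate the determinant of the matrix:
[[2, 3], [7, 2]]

For a 2×2 matrix [[a, b], [c, d]], det = ad - bc
det = (2)(2) - (3)(7) = 4 - 21 = -17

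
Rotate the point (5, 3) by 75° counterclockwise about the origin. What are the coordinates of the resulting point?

Rotation matrix for 75°: [[cos 75°, -sin 75°], [sin 75°, cos 75°]] ≈ [[0.258819, -0.965926], [0.965926, 0.258819]]
[[0.258819, -0.965926], [0.965926, 0.258819]] × [5, 3]ᵀ ≈ [-1.6037, 5.6061]ᵀ
Result: (-1.6037, 5.6061)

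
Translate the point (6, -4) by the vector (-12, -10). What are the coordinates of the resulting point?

Translation by (-12, -10) (homogeneous matrix [[1, 0, -12], [0, 1, -10], [0, 0, 1]]):
x' = 6 + -12 = -6
y' = -4 + -10 = -14
Result: (-6, -14)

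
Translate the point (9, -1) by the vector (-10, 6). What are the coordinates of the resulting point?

Translation by (-10, 6) (homogeneous matrix [[1, 0, -10], [0, 1, 6], [0, 0, 1]]):
x' = 9 + -10 = -1
y' = -1 + 6 = 5
Result: (-1, 5)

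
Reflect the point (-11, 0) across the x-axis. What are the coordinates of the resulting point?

Reflection across x-axis: (-11, 0) → (-11, 0)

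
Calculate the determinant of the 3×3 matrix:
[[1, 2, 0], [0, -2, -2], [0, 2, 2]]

Expansion along first row:
det = 1·det([[-2,-2],[2,2]]) - 2·det([[0,-2],[0,2]]) + 0·det([[0,-2],[0,2]])
    = 1·(-2·2 - -2·2) - 2·(0·2 - -2·0) + 0·(0·2 - -2·0)
    = 1·0 - 2·0 + 0·0
    = 0 + 0 + 0 = 0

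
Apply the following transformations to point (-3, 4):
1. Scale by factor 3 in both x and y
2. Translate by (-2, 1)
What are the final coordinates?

Step 1: Scale (-3, 4) by 3 → (-9, 12)
Step 2: Translate by (-2, 1) → (-11, 13)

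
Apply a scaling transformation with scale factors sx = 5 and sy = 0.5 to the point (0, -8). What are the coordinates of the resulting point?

Scaling matrix:
[[5, 0], [0, 0.50]]
Result: (0 × 5, -8 × 0.5) = (0, -4)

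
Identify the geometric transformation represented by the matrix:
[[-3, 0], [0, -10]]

This matrix represents: non-uniform scaling by sx = -3, sy = -10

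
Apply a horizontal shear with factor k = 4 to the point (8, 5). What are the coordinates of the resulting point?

Shear matrix for horizontal shear with factor k = 4:
[[1, 4], [0, 1]]
Result: (8, 5) → (28, 5)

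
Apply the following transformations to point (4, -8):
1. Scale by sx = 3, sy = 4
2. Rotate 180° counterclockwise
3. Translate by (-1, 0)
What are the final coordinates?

Step 1: Scale → (12, -32)
Step 2: Rotate 180° → (-12, 32)
Step 3: Translate → (-13, 32)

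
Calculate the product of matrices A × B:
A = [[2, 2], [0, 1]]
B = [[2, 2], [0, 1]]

Matrix multiplication:
C[0][0] = 2×2 + 2×0 = 4
C[0][1] = 2×2 + 2×1 = 6
C[1][0] = 0×2 + 1×0 = 0
C[1][1] = 0×2 + 1×1 = 1
Result: [[4, 6], [0, 1]]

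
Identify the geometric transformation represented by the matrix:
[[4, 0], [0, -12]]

This matrix represents: non-uniform scaling by sx = 4, sy = -12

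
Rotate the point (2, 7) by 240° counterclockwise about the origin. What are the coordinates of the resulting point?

Rotation matrix for 240°: [[cos 240°, -sin 240°], [sin 240°, cos 240°]] ≈ [[-0.500000, 0.866025], [-0.866025, -0.500000]]
[[-0.500000, 0.866025], [-0.866025, -0.500000]] × [2, 7]ᵀ ≈ [5.0622, -5.2321]ᵀ
Result: (5.0622, -5.2321)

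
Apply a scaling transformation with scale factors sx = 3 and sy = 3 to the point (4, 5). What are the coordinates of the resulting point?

Scaling matrix:
[[3, 0], [0, 3]]
Result: (4 × 3, 5 × 3) = (12, 15)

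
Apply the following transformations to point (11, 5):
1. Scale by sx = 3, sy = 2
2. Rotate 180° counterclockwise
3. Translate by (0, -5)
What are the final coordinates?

Step 1: Scale → (33, 10)
Step 2: Rotate 180° → (-33, -10)
Step 3: Translate → (-33, -15)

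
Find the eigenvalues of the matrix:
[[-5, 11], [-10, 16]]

Characteristic equation: det(A - λI) = 0
λ² - (trace)λ + (det) = 0
trace = -5 + 16 = 11, det = (-5)(16) - (11)(-10) = 30
λ² - (11)λ + (30) = 0
λ = (11 ± √((11)² - 4·(30))) / 2 = (11 ± √1) / 2
Solving: λ = 5, 6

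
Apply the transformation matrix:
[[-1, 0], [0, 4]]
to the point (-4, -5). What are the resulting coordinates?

Matrix multiplication:
[[-1, 0], [0, 4]] × [-4, -5]ᵀ
= [(-1)(-4) + (0)(-5), (0)(-4) + (4)(-5)]ᵀ
= [4, -20]ᵀ
Result: (4, -20)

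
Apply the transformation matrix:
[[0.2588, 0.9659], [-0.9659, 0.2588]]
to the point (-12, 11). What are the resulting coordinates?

Matrix multiplication:
[[0.2588, 0.9659], [-0.9659, 0.2588]] × [-12, 11]ᵀ
= [(0.2588)(-12) + (0.9659)(11), (-0.9659)(-12) + (0.2588)(11)]ᵀ
= [7.5193, 14.4376]ᵀ
Result: (7.5193, 14.4376)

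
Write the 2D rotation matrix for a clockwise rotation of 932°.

Rotation matrix formula: [[cos θ, -sin θ], [sin θ, cos θ]]
A clockwise rotation by 932° is equivalent to a counterclockwise rotation by -932°.
For θ = -932°:
cos(-932°) = -0.8480
sin(-932°) = 0.5299
Result: [[-0.8480, -0.5299], [0.5299, -0.8480]]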